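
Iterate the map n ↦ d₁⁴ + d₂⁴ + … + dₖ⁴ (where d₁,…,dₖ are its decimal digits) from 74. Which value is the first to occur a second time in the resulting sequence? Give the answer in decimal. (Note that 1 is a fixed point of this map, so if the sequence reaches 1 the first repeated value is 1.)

74 → 7⁴ + 4⁴ = 2657
2657 → 2⁴ + 6⁴ + 5⁴ + 7⁴ = 4338
4338 → 4⁴ + 3⁴ + 3⁴ + 8⁴ = 4514
4514 → 4⁴ + 5⁴ + 1⁴ + 4⁴ = 1138
1138 → 1⁴ + 1⁴ + 3⁴ + 8⁴ = 4179
4179 → 4⁴ + 1⁴ + 7⁴ + 9⁴ = 9219
9219 → 9⁴ + 2⁴ + 1⁴ + 9⁴ = 13139
13139 → 1⁴ + 3⁴ + 1⁴ + 3⁴ + 9⁴ = 6725
6725 → 6⁴ + 7⁴ + 2⁴ + 5⁴ = 4338  — 4338 already appeared earlier.

4338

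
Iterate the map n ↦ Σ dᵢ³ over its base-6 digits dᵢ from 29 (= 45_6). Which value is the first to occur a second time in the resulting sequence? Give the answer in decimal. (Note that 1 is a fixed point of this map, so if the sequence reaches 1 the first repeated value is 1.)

1

29 = (4,5)_6 → 189
189 = (5,1,3)_6 → 153
153 = (4,1,3)_6 → 92
92 = (2,3,2)_6 → 43
43 = (1,1,1)_6 → 3
3 = (3)_6 → 27
27 = (4,3)_6 → 91
91 = (2,3,1)_6 → 36
36 = (1,0,0)_6 → 1  — reached the fixed point 1.
1 → 1, so 1 is the first repeated value.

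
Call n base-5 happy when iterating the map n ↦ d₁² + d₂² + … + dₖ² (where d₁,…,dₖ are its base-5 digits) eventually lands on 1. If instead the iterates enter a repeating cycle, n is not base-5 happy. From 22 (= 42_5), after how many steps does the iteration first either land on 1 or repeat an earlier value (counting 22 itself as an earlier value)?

5

22 = (4,2)_5 → 4² + 2² = 16 + 4 = 20
20 = (4,0)_5 → 4² + 0² = 16 + 0 = 16
16 = (3,1)_5 → 3² + 1² = 9 + 1 = 10
10 = (2,0)_5 → 2² + 0² = 4 + 0 = 4
4 = (4)_5 → 4² = 16  — 16 repeats.
That took 5 steps.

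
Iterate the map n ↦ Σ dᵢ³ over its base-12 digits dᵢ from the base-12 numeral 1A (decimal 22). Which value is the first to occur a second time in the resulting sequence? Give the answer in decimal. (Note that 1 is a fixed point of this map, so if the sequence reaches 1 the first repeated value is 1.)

22 = (1,10)_12 → 1001
1001 = (6,11,5)_12 → 1672
1672 = (11,7,4)_12 → 1738
1738 = (1,0,0,10)_12 → 1001  — 1001 already appeared earlier.

1001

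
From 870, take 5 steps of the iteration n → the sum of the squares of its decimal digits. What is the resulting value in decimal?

16

870 → 113
113 → 11
11 → 2
2 → 4
4 → 16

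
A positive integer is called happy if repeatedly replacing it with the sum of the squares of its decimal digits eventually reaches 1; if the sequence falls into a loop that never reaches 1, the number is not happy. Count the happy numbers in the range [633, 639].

633: 633 → 54 → 41 → 17 → 50 → 25 → 29 → 85 → 89 → 145 → 42 → 20 → 4 → 16 → 37 → 58 → 89  (repeats 89)
634: 634 → 61 → 37 → 58 → 89 → 145 → 42 → 20 → 4 → 16 → 37  (repeats 37)
635: 635 → 70 → 49 → 97 → 130 → 10 → 1  (reaches 1)
636: 636 → 81 → 65 → 61 → 37 → 58 → 89 → 145 → 42 → 20 → 4 → 16 → 37  (repeats 37)
637: 637 → 94 → 97 → 130 → 10 → 1  (reaches 1)
638: 638 → 109 → 82 → 68 → 100 → 1  (reaches 1)
639: 639 → 126 → 41 → 17 → 50 → 25 → 29 → 85 → 89 → 145 → 42 → 20 → 4 → 16 → 37 → 58 → 89  (repeats 89)
happy: 635, 637, 638

3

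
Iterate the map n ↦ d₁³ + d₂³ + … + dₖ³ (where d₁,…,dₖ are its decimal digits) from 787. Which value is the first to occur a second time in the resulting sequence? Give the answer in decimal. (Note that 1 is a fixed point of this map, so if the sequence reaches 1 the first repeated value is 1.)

787 → 7³ + 8³ + 7³ = 343 + 512 + 343 = 1198
1198 → 1³ + 1³ + 9³ + 8³ = 1 + 1 + 729 + 512 = 1243
1243 → 1³ + 2³ + 4³ + 3³ = 1 + 8 + 64 + 27 = 100
100 → 1³ + 0³ + 0³ = 1 + 0 + 0 = 1  — reached the fixed point 1.
1 → 1, so 1 is the first repeated value.

1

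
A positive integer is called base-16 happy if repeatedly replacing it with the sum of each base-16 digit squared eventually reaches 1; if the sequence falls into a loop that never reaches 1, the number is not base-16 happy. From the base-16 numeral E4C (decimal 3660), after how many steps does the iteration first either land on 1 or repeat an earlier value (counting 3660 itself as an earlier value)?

7

3660 = (14,4,12)_16 → 14² + 4² + 12² = 356
356 = (1,6,4)_16 → 1² + 6² + 4² = 53
53 = (3,5)_16 → 3² + 5² = 34
34 = (2,2)_16 → 2² + 2² = 8
8 = (8)_16 → 8² = 64
64 = (4,0)_16 → 4² + 0² = 16
16 = (1,0)_16 → 1² + 0² = 1  — reached 1.
That took 7 steps.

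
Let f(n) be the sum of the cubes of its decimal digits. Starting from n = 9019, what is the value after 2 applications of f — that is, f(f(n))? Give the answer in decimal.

919

9019 → 1459
1459 → 919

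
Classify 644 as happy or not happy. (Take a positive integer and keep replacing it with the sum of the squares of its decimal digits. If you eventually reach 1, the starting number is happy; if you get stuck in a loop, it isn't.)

644 → 68
68 → 100
100 → 1  — reached 1.

happy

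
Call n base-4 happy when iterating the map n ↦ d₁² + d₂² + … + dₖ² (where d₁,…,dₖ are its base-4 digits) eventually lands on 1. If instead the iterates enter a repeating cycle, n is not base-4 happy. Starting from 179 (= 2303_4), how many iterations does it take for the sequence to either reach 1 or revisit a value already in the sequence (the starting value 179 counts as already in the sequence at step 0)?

179 = (2,3,0,3)_4 → 2² + 3² + 0² + 3² = 4 + 9 + 0 + 9 = 22
22 = (1,1,2)_4 → 1² + 1² + 2² = 1 + 1 + 4 = 6
6 = (1,2)_4 → 1² + 2² = 1 + 4 = 5
5 = (1,1)_4 → 1² + 1² = 1 + 1 = 2
2 = (2)_4 → 2² = 4
4 = (1,0)_4 → 1² + 0² = 1 + 0 = 1  — reached 1.
That took 6 steps.

6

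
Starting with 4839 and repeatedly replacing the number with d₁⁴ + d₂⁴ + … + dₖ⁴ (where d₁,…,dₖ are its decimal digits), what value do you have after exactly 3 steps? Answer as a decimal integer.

9125

4839 → 4⁴ + 8⁴ + 3⁴ + 9⁴ = 256 + 4096 + 81 + 6561 = 10994
10994 → 1⁴ + 0⁴ + 9⁴ + 9⁴ + 4⁴ = 1 + 0 + 6561 + 6561 + 256 = 13379
13379 → 1⁴ + 3⁴ + 3⁴ + 7⁴ + 9⁴ = 1 + 81 + 81 + 2401 + 6561 = 9125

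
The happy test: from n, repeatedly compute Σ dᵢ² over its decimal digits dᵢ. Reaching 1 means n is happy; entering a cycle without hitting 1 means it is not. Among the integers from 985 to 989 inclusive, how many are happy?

1

985: 985 → 170 → 50 → 25 → 29 → 85 → 89 → 145 → 42 → 20 → 4 → 16 → 37 → 58 → 89  — not happy
986: 986 → 181 → 66 → 72 → 53 → 34 → 25 → 29 → 85 → 89 → 145 → 42 → 20 → 4 → 16 → 37 → 58 → 89  — not happy
987: 987 → 194 → 98 → 145 → 42 → 20 → 4 → 16 → 37 → 58 → 89 → 145  — not happy
988: 988 → 209 → 85 → 89 → 145 → 42 → 20 → 4 → 16 → 37 → 58 → 89  — not happy
989: 989 → 226 → 44 → 32 → 13 → 10 → 1  — happy
happy: 989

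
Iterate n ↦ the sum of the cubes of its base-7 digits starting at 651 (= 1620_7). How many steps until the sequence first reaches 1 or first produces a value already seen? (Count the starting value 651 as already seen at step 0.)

651 = (1,6,2,0)_7 → 1³ + 6³ + 2³ + 0³ = 1 + 216 + 8 + 0 = 225
225 = (4,4,1)_7 → 4³ + 4³ + 1³ = 64 + 64 + 1 = 129
129 = (2,4,3)_7 → 2³ + 4³ + 3³ = 8 + 64 + 27 = 99
99 = (2,0,1)_7 → 2³ + 0³ + 1³ = 8 + 0 + 1 = 9
9 = (1,2)_7 → 1³ + 2³ = 1 + 8 = 9  — 9 repeats.
That took 5 steps.

5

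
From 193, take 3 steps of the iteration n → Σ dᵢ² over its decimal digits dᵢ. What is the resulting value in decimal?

68

193 → 91
91 → 82
82 → 68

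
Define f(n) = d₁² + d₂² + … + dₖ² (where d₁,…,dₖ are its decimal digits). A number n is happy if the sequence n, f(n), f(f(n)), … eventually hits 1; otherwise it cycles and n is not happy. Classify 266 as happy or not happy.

not happy

266 → 2² + 6² + 6² = 76
76 → 7² + 6² = 85
85 → 8² + 5² = 89
89 → 8² + 9² = 145
145 → 1² + 4² + 5² = 42
42 → 4² + 2² = 20
20 → 2² + 0² = 4
4 → 4² = 16
16 → 1² + 6² = 37
37 → 3² + 7² = 58
58 → 5² + 8² = 89  — 89 already seen; the sequence cycles without reaching 1.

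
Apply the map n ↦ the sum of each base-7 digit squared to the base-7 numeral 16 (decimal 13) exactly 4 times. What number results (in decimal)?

13 = (1,6)_7 → 1² + 6² = 1 + 36 = 37
37 = (5,2)_7 → 5² + 2² = 25 + 4 = 29
29 = (4,1)_7 → 4² + 1² = 16 + 1 = 17
17 = (2,3)_7 → 2² + 3² = 4 + 9 = 13

13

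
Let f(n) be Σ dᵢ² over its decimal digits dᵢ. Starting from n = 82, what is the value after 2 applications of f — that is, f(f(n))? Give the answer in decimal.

82 → 8² + 2² = 64 + 4 = 68
68 → 6² + 8² = 36 + 64 = 100

100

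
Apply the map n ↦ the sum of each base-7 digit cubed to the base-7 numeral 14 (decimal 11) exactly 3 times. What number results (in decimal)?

11 = (1,4)_7 → 1³ + 4³ = 1 + 64 = 65
65 = (1,2,2)_7 → 1³ + 2³ + 2³ = 1 + 8 + 8 = 17
17 = (2,3)_7 → 2³ + 3³ = 8 + 27 = 35

35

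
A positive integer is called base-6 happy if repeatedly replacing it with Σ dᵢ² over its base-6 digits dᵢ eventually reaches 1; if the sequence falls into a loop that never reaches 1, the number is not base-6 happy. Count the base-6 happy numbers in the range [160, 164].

1

160: 160 → 36 → 1  — base-6 happy
161: 161 → 45 → 11 → 26 → 20 → 13 → 5 → 25 → 17 → 29 → 41 → 26  — not base-6 happy
162: 162 → 25 → 17 → 29 → 41 → 26 → 20 → 13 → 5 → 25  — not base-6 happy
163: 163 → 26 → 20 → 13 → 5 → 25 → 17 → 29 → 41 → 26  — not base-6 happy
164: 164 → 29 → 41 → 26 → 20 → 13 → 5 → 25 → 17 → 29  — not base-6 happy
base-6 happy: 160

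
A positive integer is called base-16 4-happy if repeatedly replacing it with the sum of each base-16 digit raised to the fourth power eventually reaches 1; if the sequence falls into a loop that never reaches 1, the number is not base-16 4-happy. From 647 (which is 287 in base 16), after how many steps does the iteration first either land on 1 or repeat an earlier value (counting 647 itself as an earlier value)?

647 = (2,8,7)_16 → 2⁴ + 8⁴ + 7⁴ = 16 + 4096 + 2401 = 6513
6513 = (1,9,7,1)_16 → 1⁴ + 9⁴ + 7⁴ + 1⁴ = 1 + 6561 + 2401 + 1 = 8964
8964 = (2,3,0,4)_16 → 2⁴ + 3⁴ + 0⁴ + 4⁴ = 16 + 81 + 0 + 256 = 353
353 = (1,6,1)_16 → 1⁴ + 6⁴ + 1⁴ = 1 + 1296 + 1 = 1298
1298 = (5,1,2)_16 → 5⁴ + 1⁴ + 2⁴ = 625 + 1 + 16 = 642
642 = (2,8,2)_16 → 2⁴ + 8⁴ + 2⁴ = 16 + 4096 + 16 = 4128
4128 = (1,0,2,0)_16 → 1⁴ + 0⁴ + 2⁴ + 0⁴ = 1 + 0 + 16 + 0 = 17
17 = (1,1)_16 → 1⁴ + 1⁴ = 1 + 1 = 2
2 = (2)_16 → 2⁴ = 16
16 = (1,0)_16 → 1⁴ + 0⁴ = 1 + 0 = 1  — reached 1.
That took 10 steps.

10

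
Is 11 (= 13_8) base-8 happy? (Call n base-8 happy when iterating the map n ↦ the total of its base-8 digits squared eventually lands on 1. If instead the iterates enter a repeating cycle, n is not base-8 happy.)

11 = (1,3)_8 → 1² + 3² = 1 + 9 = 10
10 = (1,2)_8 → 1² + 2² = 1 + 4 = 5
5 = (5)_8 → 5² = 25
25 = (3,1)_8 → 3² + 1² = 9 + 1 = 10  — 10 already seen; the sequence cycles without reaching 1.

not base-8 happy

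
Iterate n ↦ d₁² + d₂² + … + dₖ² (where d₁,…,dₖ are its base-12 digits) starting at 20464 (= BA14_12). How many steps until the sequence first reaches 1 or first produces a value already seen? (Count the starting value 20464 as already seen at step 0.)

7

20464 = (11,10,1,4)_12 → 11² + 10² + 1² + 4² = 121 + 100 + 1 + 16 = 238
238 = (1,7,10)_12 → 1² + 7² + 10² = 1 + 49 + 100 = 150
150 = (1,0,6)_12 → 1² + 0² + 6² = 1 + 0 + 36 = 37
37 = (3,1)_12 → 3² + 1² = 9 + 1 = 10
10 = (10)_12 → 10² = 100
100 = (8,4)_12 → 8² + 4² = 64 + 16 = 80
80 = (6,8)_12 → 6² + 8² = 36 + 64 = 100  — 100 repeats.
That took 7 steps.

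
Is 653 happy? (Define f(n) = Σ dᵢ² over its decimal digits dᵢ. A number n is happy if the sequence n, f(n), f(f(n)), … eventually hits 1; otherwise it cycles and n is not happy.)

653 → 6² + 5² + 3² = 70
70 → 7² + 0² = 49
49 → 4² + 9² = 97
97 → 9² + 7² = 130
130 → 1² + 3² + 0² = 10
10 → 1² + 0² = 1  — reached 1.

happy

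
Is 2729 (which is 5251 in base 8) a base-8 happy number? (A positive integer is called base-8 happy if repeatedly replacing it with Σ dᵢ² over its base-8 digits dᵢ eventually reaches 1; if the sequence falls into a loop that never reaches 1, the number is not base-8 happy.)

not base-8 happy

2729 = (5,2,5,1)_8 → 5² + 2² + 5² + 1² = 55
55 = (6,7)_8 → 6² + 7² = 85
85 = (1,2,5)_8 → 1² + 2² + 5² = 30
30 = (3,6)_8 → 3² + 6² = 45
45 = (5,5)_8 → 5² + 5² = 50
50 = (6,2)_8 → 6² + 2² = 40
40 = (5,0)_8 → 5² + 0² = 25
25 = (3,1)_8 → 3² + 1² = 10
10 = (1,2)_8 → 1² + 2² = 5
5 = (5)_8 → 5² = 25  — 25 already seen; the sequence cycles without reaching 1.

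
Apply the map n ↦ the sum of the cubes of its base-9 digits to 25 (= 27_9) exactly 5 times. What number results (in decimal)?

27

25 = (2,7)_9 → 351
351 = (4,3,0)_9 → 91
91 = (1,1,1)_9 → 3
3 = (3)_9 → 27
27 = (3,0)_9 → 27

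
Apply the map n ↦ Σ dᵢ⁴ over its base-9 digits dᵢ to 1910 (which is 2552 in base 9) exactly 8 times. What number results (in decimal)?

1378

1910 = (2,5,5,2)_9 → 2⁴ + 5⁴ + 5⁴ + 2⁴ = 1282
1282 = (1,6,7,4)_9 → 1⁴ + 6⁴ + 7⁴ + 4⁴ = 3954
3954 = (5,3,7,3)_9 → 5⁴ + 3⁴ + 7⁴ + 3⁴ = 3188
3188 = (4,3,3,2)_9 → 4⁴ + 3⁴ + 3⁴ + 2⁴ = 434
434 = (5,3,2)_9 → 5⁴ + 3⁴ + 2⁴ = 722
722 = (8,8,2)_9 → 8⁴ + 8⁴ + 2⁴ = 8208
8208 = (1,2,2,3,0)_9 → 1⁴ + 2⁴ + 2⁴ + 3⁴ + 0⁴ = 114
114 = (1,3,6)_9 → 1⁴ + 3⁴ + 6⁴ = 1378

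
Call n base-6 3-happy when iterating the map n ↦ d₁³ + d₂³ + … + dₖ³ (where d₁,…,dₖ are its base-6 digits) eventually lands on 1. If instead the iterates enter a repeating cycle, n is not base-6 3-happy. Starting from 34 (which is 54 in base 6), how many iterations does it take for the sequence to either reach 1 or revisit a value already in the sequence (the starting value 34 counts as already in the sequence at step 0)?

9

34 = (5,4)_6 → 5³ + 4³ = 189
189 = (5,1,3)_6 → 5³ + 1³ + 3³ = 153
153 = (4,1,3)_6 → 4³ + 1³ + 3³ = 92
92 = (2,3,2)_6 → 2³ + 3³ + 2³ = 43
43 = (1,1,1)_6 → 1³ + 1³ + 1³ = 3
3 = (3)_6 → 3³ = 27
27 = (4,3)_6 → 4³ + 3³ = 91
91 = (2,3,1)_6 → 2³ + 3³ + 1³ = 36
36 = (1,0,0)_6 → 1³ + 0³ + 0³ = 1  — reached 1.
That took 9 steps.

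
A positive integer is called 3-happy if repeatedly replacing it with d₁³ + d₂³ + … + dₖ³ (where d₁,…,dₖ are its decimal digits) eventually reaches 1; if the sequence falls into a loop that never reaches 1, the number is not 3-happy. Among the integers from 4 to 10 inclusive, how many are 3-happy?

1

4: 4 → 64 → 280 → 520 → 133 → 55 → 250 → 133  (repeats 133)
5: 5 → 125 → 134 → 92 → 737 → 713 → 371 → 371  (repeats 371)
6: 6 → 216 → 225 → 141 → 66 → 432 → 99 → 1458 → 702 → 351 → 153 → 153  (repeats 153)
7: 7 → 343 → 118 → 514 → 190 → 730 → 370 → 370  (repeats 370)
8: 8 → 512 → 134 → 92 → 737 → 713 → 371 → 371  (repeats 371)
9: 9 → 729 → 1080 → 513 → 153 → 153  (repeats 153)
10: 10 → 1  (reaches 1)
3-happy: 10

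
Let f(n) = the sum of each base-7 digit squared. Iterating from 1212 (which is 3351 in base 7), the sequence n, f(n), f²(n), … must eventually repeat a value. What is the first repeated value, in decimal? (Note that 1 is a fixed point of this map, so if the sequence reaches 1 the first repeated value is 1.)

2

1212 = (3,3,5,1)_7 → 3² + 3² + 5² + 1² = 9 + 9 + 25 + 1 = 44
44 = (6,2)_7 → 6² + 2² = 36 + 4 = 40
40 = (5,5)_7 → 5² + 5² = 25 + 25 = 50
50 = (1,0,1)_7 → 1² + 0² + 1² = 1 + 0 + 1 = 2
2 = (2)_7 → 2² = 4
4 = (4)_7 → 4² = 16
16 = (2,2)_7 → 2² + 2² = 4 + 4 = 8
8 = (1,1)_7 → 1² + 1² = 1 + 1 = 2  — 2 already appeared earlier.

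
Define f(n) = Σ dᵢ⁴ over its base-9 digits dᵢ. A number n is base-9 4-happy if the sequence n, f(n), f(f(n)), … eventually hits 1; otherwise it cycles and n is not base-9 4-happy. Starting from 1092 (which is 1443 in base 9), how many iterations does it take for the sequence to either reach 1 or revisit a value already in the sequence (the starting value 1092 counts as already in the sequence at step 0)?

14

1092 = (1,4,4,3)_9 → 594
594 = (7,3,0)_9 → 2482
2482 = (3,3,5,7)_9 → 3188
3188 = (4,3,3,2)_9 → 434
434 = (5,3,2)_9 → 722
722 = (8,8,2)_9 → 8208
8208 = (1,2,2,3,0)_9 → 114
114 = (1,3,6)_9 → 1378
1378 = (1,8,0,1)_9 → 4098
4098 = (5,5,5,3)_9 → 1956
1956 = (2,6,1,3)_9 → 1394
1394 = (1,8,1,8)_9 → 8194
8194 = (1,2,2,1,4)_9 → 290
290 = (3,5,2)_9 → 722  — 722 repeats.
That took 14 steps.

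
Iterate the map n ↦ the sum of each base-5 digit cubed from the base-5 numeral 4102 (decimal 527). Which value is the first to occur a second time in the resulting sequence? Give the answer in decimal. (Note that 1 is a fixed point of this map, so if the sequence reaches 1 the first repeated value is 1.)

9

527 = (4,1,0,2)_5 → 4³ + 1³ + 0³ + 2³ = 73
73 = (2,4,3)_5 → 2³ + 4³ + 3³ = 99
99 = (3,4,4)_5 → 3³ + 4³ + 4³ = 155
155 = (1,1,1,0)_5 → 1³ + 1³ + 1³ + 0³ = 3
3 = (3)_5 → 3³ = 27
27 = (1,0,2)_5 → 1³ + 0³ + 2³ = 9
9 = (1,4)_5 → 1³ + 4³ = 65
65 = (2,3,0)_5 → 2³ + 3³ + 0³ = 35
35 = (1,2,0)_5 → 1³ + 2³ + 0³ = 9  — 9 already appeared earlier.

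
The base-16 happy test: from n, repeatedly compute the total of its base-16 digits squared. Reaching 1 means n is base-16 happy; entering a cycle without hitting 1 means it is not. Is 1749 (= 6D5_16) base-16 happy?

base-16 happy

1749 = (6,13,5)_16 → 6² + 13² + 5² = 230
230 = (14,6)_16 → 14² + 6² = 232
232 = (14,8)_16 → 14² + 8² = 260
260 = (1,0,4)_16 → 1² + 0² + 4² = 17
17 = (1,1)_16 → 1² + 1² = 2
2 = (2)_16 → 2² = 4
4 = (4)_16 → 4² = 16
16 = (1,0)_16 → 1² + 0² = 1  — reached 1.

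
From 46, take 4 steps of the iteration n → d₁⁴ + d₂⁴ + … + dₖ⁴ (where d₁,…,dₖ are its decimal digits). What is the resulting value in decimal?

2739

46 → 4⁴ + 6⁴ = 1552
1552 → 1⁴ + 5⁴ + 5⁴ + 2⁴ = 1267
1267 → 1⁴ + 2⁴ + 6⁴ + 7⁴ = 3714
3714 → 3⁴ + 7⁴ + 1⁴ + 4⁴ = 2739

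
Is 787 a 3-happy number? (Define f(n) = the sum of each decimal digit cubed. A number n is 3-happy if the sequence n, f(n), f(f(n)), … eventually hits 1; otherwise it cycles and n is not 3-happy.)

787 → 7³ + 8³ + 7³ = 343 + 512 + 343 = 1198
1198 → 1³ + 1³ + 9³ + 8³ = 1 + 1 + 729 + 512 = 1243
1243 → 1³ + 2³ + 4³ + 3³ = 1 + 8 + 64 + 27 = 100
100 → 1³ + 0³ + 0³ = 1 + 0 + 0 = 1  — reached 1.

3-happy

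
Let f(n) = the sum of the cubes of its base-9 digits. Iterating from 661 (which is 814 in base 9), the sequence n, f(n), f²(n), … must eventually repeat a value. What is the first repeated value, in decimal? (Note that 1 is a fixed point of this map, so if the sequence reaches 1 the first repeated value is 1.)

1

661 = (8,1,4)_9 → 577
577 = (7,1,1)_9 → 345
345 = (4,2,3)_9 → 99
99 = (1,2,0)_9 → 9
9 = (1,0)_9 → 1  — reached the fixed point 1.
1 → 1, so 1 is the first repeated value.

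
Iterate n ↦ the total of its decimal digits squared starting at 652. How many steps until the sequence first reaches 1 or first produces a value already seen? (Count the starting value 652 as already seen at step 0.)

652 → 6² + 5² + 2² = 36 + 25 + 4 = 65
65 → 6² + 5² = 36 + 25 = 61
61 → 6² + 1² = 36 + 1 = 37
37 → 3² + 7² = 9 + 49 = 58
58 → 5² + 8² = 25 + 64 = 89
89 → 8² + 9² = 64 + 81 = 145
145 → 1² + 4² + 5² = 1 + 16 + 25 = 42
42 → 4² + 2² = 16 + 4 = 20
20 → 2² + 0² = 4 + 0 = 4
4 → 4² = 16
16 → 1² + 6² = 1 + 36 = 37  — 37 repeats.
That took 11 steps.

11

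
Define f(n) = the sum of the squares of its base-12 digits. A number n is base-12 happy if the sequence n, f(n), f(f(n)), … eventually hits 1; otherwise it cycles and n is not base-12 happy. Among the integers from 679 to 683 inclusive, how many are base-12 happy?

1

679: 679 → 129 → 181 → 11 → 121 → 101 → 89 → 74 → 40 → 25 → 5 → 25  — not base-12 happy
680: 680 → 144 → 1  — base-12 happy
681: 681 → 161 → 27 → 13 → 2 → 4 → 16 → 17 → 26 → 8 → 64 → 41 → 34 → 104 → 128 → 164 → 66 → 61 → 26  — not base-12 happy
682: 682 → 180 → 10 → 100 → 80 → 100  — not base-12 happy
683: 683 → 201 → 98 → 68 → 89 → 74 → 40 → 25 → 5 → 25  — not base-12 happy
base-12 happy: 680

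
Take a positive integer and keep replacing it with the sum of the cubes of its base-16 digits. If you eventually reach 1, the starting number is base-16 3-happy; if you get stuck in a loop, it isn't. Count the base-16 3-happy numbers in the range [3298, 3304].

3298: 3298 → 4480 → 514 → 16 → 1  — base-16 3-happy
3299: 3299 → 4499 → 758 → 3599 → 6119 → 3431 → 2756 → 2792 → 4256 → 1001 → 3500 → 4925 → 2252 → 3968 → 3887 → 6758 → 1433 → 1583 → 3599  — not base-16 3-happy
3300: 3300 → 4536 → 1845 → 495 → 6120 → 3600 → 2745 → 3060 → 4770 → 1017 → 4131 → 36 → 72 → 576 → 72  — not base-16 3-happy
3301: 3301 → 4597 → 3502 → 5941 → 496 → 3376 → 2224 → 1843 → 397 → 2710 → 1945 → 1801 → 1072 → 91 → 1456 → 1456  — not base-16 3-happy
3302: 3302 → 4688 → 134 → 728 → 2717 → 3926 → 3716 → 3320 → 5615 → 6245 → 854 → 368 → 344 → 638 → 3095 → 2072 → 1025 → 65 → 65  — not base-16 3-happy
3303: 3303 → 4815 → 5112 → 3915 → 4770 → 1017 → 4131 → 36 → 72 → 576 → 72  — not base-16 3-happy
3304: 3304 → 4984 → 883 → 397 → 2710 → 1945 → 1801 → 1072 → 91 → 1456 → 1456  — not base-16 3-happy
base-16 3-happy: 3298

1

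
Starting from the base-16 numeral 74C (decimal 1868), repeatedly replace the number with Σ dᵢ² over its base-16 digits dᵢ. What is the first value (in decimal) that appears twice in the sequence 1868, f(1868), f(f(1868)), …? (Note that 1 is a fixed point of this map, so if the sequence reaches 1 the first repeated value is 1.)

1868 = (7,4,12)_16 → 209
209 = (13,1)_16 → 170
170 = (10,10)_16 → 200
200 = (12,8)_16 → 208
208 = (13,0)_16 → 169
169 = (10,9)_16 → 181
181 = (11,5)_16 → 146
146 = (9,2)_16 → 85
85 = (5,5)_16 → 50
50 = (3,2)_16 → 13
13 = (13)_16 → 169  — 169 already appeared earlier.

169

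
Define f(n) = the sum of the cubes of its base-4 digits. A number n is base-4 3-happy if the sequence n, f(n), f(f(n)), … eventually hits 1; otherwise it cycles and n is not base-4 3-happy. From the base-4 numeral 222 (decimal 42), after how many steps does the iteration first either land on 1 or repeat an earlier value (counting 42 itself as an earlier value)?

42 = (2,2,2)_4 → 2³ + 2³ + 2³ = 24
24 = (1,2,0)_4 → 1³ + 2³ + 0³ = 9
9 = (2,1)_4 → 2³ + 1³ = 9  — 9 repeats.
That took 3 steps.

3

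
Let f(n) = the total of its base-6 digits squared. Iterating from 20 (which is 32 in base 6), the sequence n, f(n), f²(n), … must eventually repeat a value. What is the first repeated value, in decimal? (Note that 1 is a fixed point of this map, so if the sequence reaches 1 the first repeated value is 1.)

20

20 = (3,2)_6 → 3² + 2² = 9 + 4 = 13
13 = (2,1)_6 → 2² + 1² = 4 + 1 = 5
5 = (5)_6 → 5² = 25
25 = (4,1)_6 → 4² + 1² = 16 + 1 = 17
17 = (2,5)_6 → 2² + 5² = 4 + 25 = 29
29 = (4,5)_6 → 4² + 5² = 16 + 25 = 41
41 = (1,0,5)_6 → 1² + 0² + 5² = 1 + 0 + 25 = 26
26 = (4,2)_6 → 4² + 2² = 16 + 4 = 20  — 20 already appeared earlier.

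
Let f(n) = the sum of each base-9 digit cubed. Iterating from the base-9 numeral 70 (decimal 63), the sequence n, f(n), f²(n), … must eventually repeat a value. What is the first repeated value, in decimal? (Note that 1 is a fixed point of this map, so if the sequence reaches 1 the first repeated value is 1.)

27

63 = (7,0)_9 → 7³ + 0³ = 343 + 0 = 343
343 = (4,2,1)_9 → 4³ + 2³ + 1³ = 64 + 8 + 1 = 73
73 = (8,1)_9 → 8³ + 1³ = 512 + 1 = 513
513 = (6,3,0)_9 → 6³ + 3³ + 0³ = 216 + 27 + 0 = 243
243 = (3,0,0)_9 → 3³ + 0³ + 0³ = 27 + 0 + 0 = 27
27 = (3,0)_9 → 3³ + 0³ = 27 + 0 = 27  — 27 already appeared earlier.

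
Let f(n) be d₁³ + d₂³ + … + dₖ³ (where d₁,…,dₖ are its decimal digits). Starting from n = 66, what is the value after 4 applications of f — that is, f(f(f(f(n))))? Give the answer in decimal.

66 → 6³ + 6³ = 432
432 → 4³ + 3³ + 2³ = 99
99 → 9³ + 9³ = 1458
1458 → 1³ + 4³ + 5³ + 8³ = 702

702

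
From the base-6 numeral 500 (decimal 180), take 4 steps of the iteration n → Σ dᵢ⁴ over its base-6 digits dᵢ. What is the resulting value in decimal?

180 = (5,0,0)_6 → 5⁴ + 0⁴ + 0⁴ = 625 + 0 + 0 = 625
625 = (2,5,2,1)_6 → 2⁴ + 5⁴ + 2⁴ + 1⁴ = 16 + 625 + 16 + 1 = 658
658 = (3,0,1,4)_6 → 3⁴ + 0⁴ + 1⁴ + 4⁴ = 81 + 0 + 1 + 256 = 338
338 = (1,3,2,2)_6 → 1⁴ + 3⁴ + 2⁴ + 2⁴ = 1 + 81 + 16 + 16 = 114

114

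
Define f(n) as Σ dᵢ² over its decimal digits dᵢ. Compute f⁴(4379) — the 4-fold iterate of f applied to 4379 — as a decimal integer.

4379 → 4² + 3² + 7² + 9² = 16 + 9 + 49 + 81 = 155
155 → 1² + 5² + 5² = 1 + 25 + 25 = 51
51 → 5² + 1² = 25 + 1 = 26
26 → 2² + 6² = 4 + 36 = 40

40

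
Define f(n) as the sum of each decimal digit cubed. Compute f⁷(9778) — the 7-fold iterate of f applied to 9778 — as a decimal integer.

370

9778 → 9³ + 7³ + 7³ + 8³ = 1927
1927 → 1³ + 9³ + 2³ + 7³ = 1081
1081 → 1³ + 0³ + 8³ + 1³ = 514
514 → 5³ + 1³ + 4³ = 190
190 → 1³ + 9³ + 0³ = 730
730 → 7³ + 3³ + 0³ = 370
370 → 3³ + 7³ + 0³ = 370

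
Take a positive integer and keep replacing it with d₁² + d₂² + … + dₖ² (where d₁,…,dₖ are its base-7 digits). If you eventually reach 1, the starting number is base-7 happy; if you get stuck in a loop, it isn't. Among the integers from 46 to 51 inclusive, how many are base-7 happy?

1

46: 46 → 52 → 10 → 10  — not base-7 happy
47: 47 → 61 → 27 → 45 → 45  — not base-7 happy
48: 48 → 72 → 14 → 4 → 16 → 8 → 2 → 4  — not base-7 happy
49: 49 → 1  — base-7 happy
50: 50 → 2 → 4 → 16 → 8 → 2  — not base-7 happy
51: 51 → 5 → 25 → 25  — not base-7 happy
base-7 happy: 49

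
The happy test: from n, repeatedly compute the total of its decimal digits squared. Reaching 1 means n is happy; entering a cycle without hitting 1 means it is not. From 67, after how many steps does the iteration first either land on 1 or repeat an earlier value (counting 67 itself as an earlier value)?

10

67 → 6² + 7² = 85
85 → 8² + 5² = 89
89 → 8² + 9² = 145
145 → 1² + 4² + 5² = 42
42 → 4² + 2² = 20
20 → 2² + 0² = 4
4 → 4² = 16
16 → 1² + 6² = 37
37 → 3² + 7² = 58
58 → 5² + 8² = 89  — 89 repeats.
That took 10 steps.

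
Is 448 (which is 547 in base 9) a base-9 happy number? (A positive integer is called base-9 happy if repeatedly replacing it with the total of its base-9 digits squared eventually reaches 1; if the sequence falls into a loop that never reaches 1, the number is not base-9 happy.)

not base-9 happy

448 = (5,4,7)_9 → 5² + 4² + 7² = 25 + 16 + 49 = 90
90 = (1,1,0)_9 → 1² + 1² + 0² = 1 + 1 + 0 = 2
2 = (2)_9 → 2² = 4
4 = (4)_9 → 4² = 16
16 = (1,7)_9 → 1² + 7² = 1 + 49 = 50
50 = (5,5)_9 → 5² + 5² = 25 + 25 = 50  — 50 already seen; the sequence cycles without reaching 1.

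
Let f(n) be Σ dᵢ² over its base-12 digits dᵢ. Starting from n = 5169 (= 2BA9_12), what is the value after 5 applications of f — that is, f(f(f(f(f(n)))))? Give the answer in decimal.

5169 = (2,11,10,9)_12 → 2² + 11² + 10² + 9² = 4 + 121 + 100 + 81 = 306
306 = (2,1,6)_12 → 2² + 1² + 6² = 4 + 1 + 36 = 41
41 = (3,5)_12 → 3² + 5² = 9 + 25 = 34
34 = (2,10)_12 → 2² + 10² = 4 + 100 = 104
104 = (8,8)_12 → 8² + 8² = 64 + 64 = 128

128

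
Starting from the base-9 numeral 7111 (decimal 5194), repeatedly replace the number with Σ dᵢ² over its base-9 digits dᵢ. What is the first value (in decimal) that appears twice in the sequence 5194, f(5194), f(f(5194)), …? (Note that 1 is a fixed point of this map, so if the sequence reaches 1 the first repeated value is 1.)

74

5194 = (7,1,1,1)_9 → 52
52 = (5,7)_9 → 74
74 = (8,2)_9 → 68
68 = (7,5)_9 → 74  — 74 already appeared earlier.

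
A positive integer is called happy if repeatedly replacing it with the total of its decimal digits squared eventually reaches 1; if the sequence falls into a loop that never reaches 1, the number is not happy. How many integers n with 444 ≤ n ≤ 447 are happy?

1

444: 444 → 48 → 80 → 64 → 52 → 29 → 85 → 89 → 145 → 42 → 20 → 4 → 16 → 37 → 58 → 89  (repeats 89)
445: 445 → 57 → 74 → 65 → 61 → 37 → 58 → 89 → 145 → 42 → 20 → 4 → 16 → 37  (repeats 37)
446: 446 → 68 → 100 → 1  (reaches 1)
447: 447 → 81 → 65 → 61 → 37 → 58 → 89 → 145 → 42 → 20 → 4 → 16 → 37  (repeats 37)
happy: 446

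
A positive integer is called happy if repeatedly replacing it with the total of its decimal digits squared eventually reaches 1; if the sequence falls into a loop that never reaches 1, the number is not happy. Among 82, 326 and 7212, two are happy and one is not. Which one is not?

7212

82: 82 → 68 → 100 → 1  — reaches 1 (happy)
326: 326 → 49 → 97 → 130 → 10 → 1  — reaches 1 (happy)
7212: 7212 → 58 → 89 → 145 → 42 → 20 → 4 → 16 → 37 → 58  — repeats 58 (not happy)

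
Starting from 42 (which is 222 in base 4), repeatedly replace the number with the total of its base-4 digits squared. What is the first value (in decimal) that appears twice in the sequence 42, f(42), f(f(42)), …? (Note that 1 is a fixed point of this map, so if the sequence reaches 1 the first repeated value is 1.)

1

42 = (2,2,2)_4 → 2² + 2² + 2² = 12
12 = (3,0)_4 → 3² + 0² = 9
9 = (2,1)_4 → 2² + 1² = 5
5 = (1,1)_4 → 1² + 1² = 2
2 = (2)_4 → 2² = 4
4 = (1,0)_4 → 1² + 0² = 1  — reached the fixed point 1.
1 → 1, so 1 is the first repeated value.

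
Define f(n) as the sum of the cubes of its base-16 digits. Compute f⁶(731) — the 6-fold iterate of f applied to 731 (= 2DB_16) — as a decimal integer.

1730

731 = (2,13,11)_16 → 2³ + 13³ + 11³ = 3536
3536 = (13,13,0)_16 → 13³ + 13³ + 0³ = 4394
4394 = (1,1,2,10)_16 → 1³ + 1³ + 2³ + 10³ = 1010
1010 = (3,15,2)_16 → 3³ + 15³ + 2³ = 3410
3410 = (13,5,2)_16 → 13³ + 5³ + 2³ = 2330
2330 = (9,1,10)_16 → 9³ + 1³ + 10³ = 1730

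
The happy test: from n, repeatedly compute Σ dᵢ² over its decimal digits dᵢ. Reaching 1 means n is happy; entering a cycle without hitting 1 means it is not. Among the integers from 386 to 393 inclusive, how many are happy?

386: 386 → 109 → 82 → 68 → 100 → 1  (reaches 1)
387: 387 → 122 → 9 → 81 → 65 → 61 → 37 → 58 → 89 → 145 → 42 → 20 → 4 → 16 → 37  (repeats 37)
388: 388 → 137 → 59 → 106 → 37 → 58 → 89 → 145 → 42 → 20 → 4 → 16 → 37  (repeats 37)
389: 389 → 154 → 42 → 20 → 4 → 16 → 37 → 58 → 89 → 145 → 42  (repeats 42)
390: 390 → 90 → 81 → 65 → 61 → 37 → 58 → 89 → 145 → 42 → 20 → 4 → 16 → 37  (repeats 37)
391: 391 → 91 → 82 → 68 → 100 → 1  (reaches 1)
392: 392 → 94 → 97 → 130 → 10 → 1  (reaches 1)
393: 393 → 99 → 162 → 41 → 17 → 50 → 25 → 29 → 85 → 89 → 145 → 42 → 20 → 4 → 16 → 37 → 58 → 89  (repeats 89)
happy: 386, 391, 392

3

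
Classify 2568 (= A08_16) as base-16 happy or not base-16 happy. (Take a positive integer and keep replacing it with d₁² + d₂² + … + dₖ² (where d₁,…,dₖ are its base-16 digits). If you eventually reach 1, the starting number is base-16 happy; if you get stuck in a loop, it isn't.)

2568 = (10,0,8)_16 → 10² + 0² + 8² = 164
164 = (10,4)_16 → 10² + 4² = 116
116 = (7,4)_16 → 7² + 4² = 65
65 = (4,1)_16 → 4² + 1² = 17
17 = (1,1)_16 → 1² + 1² = 2
2 = (2)_16 → 2² = 4
4 = (4)_16 → 4² = 16
16 = (1,0)_16 → 1² + 0² = 1  — reached 1.

base-16 happy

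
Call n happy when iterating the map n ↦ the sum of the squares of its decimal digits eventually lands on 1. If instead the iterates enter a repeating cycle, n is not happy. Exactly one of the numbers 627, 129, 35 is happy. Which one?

129

627: 627 → 89 → 145 → 42 → 20 → 4 → 16 → 37 → 58 → 89  — repeats 89 (not happy)
129: 129 → 86 → 100 → 1  — reaches 1 (happy)
35: 35 → 34 → 25 → 29 → 85 → 89 → 145 → 42 → 20 → 4 → 16 → 37 → 58 → 89  — repeats 89 (not happy)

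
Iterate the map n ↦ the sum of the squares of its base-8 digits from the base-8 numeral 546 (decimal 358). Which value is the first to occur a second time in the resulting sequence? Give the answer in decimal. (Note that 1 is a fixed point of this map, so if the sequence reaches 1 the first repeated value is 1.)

1

358 = (5,4,6)_8 → 5² + 4² + 6² = 25 + 16 + 36 = 77
77 = (1,1,5)_8 → 1² + 1² + 5² = 1 + 1 + 25 = 27
27 = (3,3)_8 → 3² + 3² = 9 + 9 = 18
18 = (2,2)_8 → 2² + 2² = 4 + 4 = 8
8 = (1,0)_8 → 1² + 0² = 1 + 0 = 1  — reached the fixed point 1.
1 → 1, so 1 is the first repeated value.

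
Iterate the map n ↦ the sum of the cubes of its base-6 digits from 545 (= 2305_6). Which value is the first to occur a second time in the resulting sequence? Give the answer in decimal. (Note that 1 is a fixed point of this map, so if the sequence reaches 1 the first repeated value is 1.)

545 = (2,3,0,5)_6 → 2³ + 3³ + 0³ + 5³ = 160
160 = (4,2,4)_6 → 4³ + 2³ + 4³ = 136
136 = (3,4,4)_6 → 3³ + 4³ + 4³ = 155
155 = (4,1,5)_6 → 4³ + 1³ + 5³ = 190
190 = (5,1,4)_6 → 5³ + 1³ + 4³ = 190  — 190 already appeared earlier.

190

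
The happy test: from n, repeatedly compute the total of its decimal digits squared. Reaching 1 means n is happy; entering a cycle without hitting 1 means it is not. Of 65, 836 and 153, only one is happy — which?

65: 65 → 61 → 37 → 58 → 89 → 145 → 42 → 20 → 4 → 16 → 37  — repeats 37 (not happy)
836: 836 → 109 → 82 → 68 → 100 → 1  — reaches 1 (happy)
153: 153 → 35 → 34 → 25 → 29 → 85 → 89 → 145 → 42 → 20 → 4 → 16 → 37 → 58 → 89  — repeats 89 (not happy)

836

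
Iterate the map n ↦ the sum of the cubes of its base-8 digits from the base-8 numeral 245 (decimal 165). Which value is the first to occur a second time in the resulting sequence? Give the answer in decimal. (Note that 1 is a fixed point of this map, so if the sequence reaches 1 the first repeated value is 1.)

559

165 = (2,4,5)_8 → 2³ + 4³ + 5³ = 8 + 64 + 125 = 197
197 = (3,0,5)_8 → 3³ + 0³ + 5³ = 27 + 0 + 125 = 152
152 = (2,3,0)_8 → 2³ + 3³ + 0³ = 8 + 27 + 0 = 35
35 = (4,3)_8 → 4³ + 3³ = 64 + 27 = 91
91 = (1,3,3)_8 → 1³ + 3³ + 3³ = 1 + 27 + 27 = 55
55 = (6,7)_8 → 6³ + 7³ = 216 + 343 = 559
559 = (1,0,5,7)_8 → 1³ + 0³ + 5³ + 7³ = 1 + 0 + 125 + 343 = 469
469 = (7,2,5)_8 → 7³ + 2³ + 5³ = 343 + 8 + 125 = 476
476 = (7,3,4)_8 → 7³ + 3³ + 4³ = 343 + 27 + 64 = 434
434 = (6,6,2)_8 → 6³ + 6³ + 2³ = 216 + 216 + 8 = 440
440 = (6,7,0)_8 → 6³ + 7³ + 0³ = 216 + 343 + 0 = 559  — 559 already appeared earlier.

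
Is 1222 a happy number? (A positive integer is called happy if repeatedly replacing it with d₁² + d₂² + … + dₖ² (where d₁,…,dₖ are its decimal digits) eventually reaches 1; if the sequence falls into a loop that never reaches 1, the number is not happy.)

1222 → 1² + 2² + 2² + 2² = 1 + 4 + 4 + 4 = 13
13 → 1² + 3² = 1 + 9 = 10
10 → 1² + 0² = 1 + 0 = 1  — reached 1.

happy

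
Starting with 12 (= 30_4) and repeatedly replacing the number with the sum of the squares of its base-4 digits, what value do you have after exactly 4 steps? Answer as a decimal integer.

4

12 = (3,0)_4 → 3² + 0² = 9
9 = (2,1)_4 → 2² + 1² = 5
5 = (1,1)_4 → 1² + 1² = 2
2 = (2)_4 → 2² = 4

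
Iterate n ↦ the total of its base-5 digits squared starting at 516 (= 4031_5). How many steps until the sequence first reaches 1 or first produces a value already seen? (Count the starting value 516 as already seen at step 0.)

516 = (4,0,3,1)_5 → 4² + 0² + 3² + 1² = 16 + 0 + 9 + 1 = 26
26 = (1,0,1)_5 → 1² + 0² + 1² = 1 + 0 + 1 = 2
2 = (2)_5 → 2² = 4
4 = (4)_5 → 4² = 16
16 = (3,1)_5 → 3² + 1² = 9 + 1 = 10
10 = (2,0)_5 → 2² + 0² = 4 + 0 = 4  — 4 repeats.
That took 6 steps.

6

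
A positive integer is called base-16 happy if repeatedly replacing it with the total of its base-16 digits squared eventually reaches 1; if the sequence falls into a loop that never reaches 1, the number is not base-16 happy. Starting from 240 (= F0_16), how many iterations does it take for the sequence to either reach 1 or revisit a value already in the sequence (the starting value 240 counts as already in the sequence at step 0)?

240 = (15,0)_16 → 15² + 0² = 225
225 = (14,1)_16 → 14² + 1² = 197
197 = (12,5)_16 → 12² + 5² = 169
169 = (10,9)_16 → 10² + 9² = 181
181 = (11,5)_16 → 11² + 5² = 146
146 = (9,2)_16 → 9² + 2² = 85
85 = (5,5)_16 → 5² + 5² = 50
50 = (3,2)_16 → 3² + 2² = 13
13 = (13)_16 → 13² = 169  — 169 repeats.
That took 9 steps.

9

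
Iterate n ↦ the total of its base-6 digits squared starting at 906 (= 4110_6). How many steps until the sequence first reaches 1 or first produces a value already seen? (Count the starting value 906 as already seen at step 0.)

906 = (4,1,1,0)_6 → 4² + 1² + 1² + 0² = 16 + 1 + 1 + 0 = 18
18 = (3,0)_6 → 3² + 0² = 9 + 0 = 9
9 = (1,3)_6 → 1² + 3² = 1 + 9 = 10
10 = (1,4)_6 → 1² + 4² = 1 + 16 = 17
17 = (2,5)_6 → 2² + 5² = 4 + 25 = 29
29 = (4,5)_6 → 4² + 5² = 16 + 25 = 41
41 = (1,0,5)_6 → 1² + 0² + 5² = 1 + 0 + 25 = 26
26 = (4,2)_6 → 4² + 2² = 16 + 4 = 20
20 = (3,2)_6 → 3² + 2² = 9 + 4 = 13
13 = (2,1)_6 → 2² + 1² = 4 + 1 = 5
5 = (5)_6 → 5² = 25
25 = (4,1)_6 → 4² + 1² = 16 + 1 = 17  — 17 repeats.
That took 12 steps.

12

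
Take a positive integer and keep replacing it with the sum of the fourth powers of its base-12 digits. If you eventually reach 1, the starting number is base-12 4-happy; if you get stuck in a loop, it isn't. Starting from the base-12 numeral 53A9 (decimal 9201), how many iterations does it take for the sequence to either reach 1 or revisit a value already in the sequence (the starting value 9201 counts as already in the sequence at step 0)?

9201 = (5,3,10,9)_12 → 5⁴ + 3⁴ + 10⁴ + 9⁴ = 625 + 81 + 10000 + 6561 = 17267
17267 = (9,11,10,11)_12 → 9⁴ + 11⁴ + 10⁴ + 11⁴ = 6561 + 14641 + 10000 + 14641 = 45843
45843 = (2,2,6,4,3)_12 → 2⁴ + 2⁴ + 6⁴ + 4⁴ + 3⁴ = 16 + 16 + 1296 + 256 + 81 = 1665
1665 = (11,6,9)_12 → 11⁴ + 6⁴ + 9⁴ = 14641 + 1296 + 6561 = 22498
22498 = (1,1,0,2,10)_12 → 1⁴ + 1⁴ + 0⁴ + 2⁴ + 10⁴ = 1 + 1 + 0 + 16 + 10000 = 10018
10018 = (5,9,6,10)_12 → 5⁴ + 9⁴ + 6⁴ + 10⁴ = 625 + 6561 + 1296 + 10000 = 18482
18482 = (10,8,4,2)_12 → 10⁴ + 8⁴ + 4⁴ + 2⁴ = 10000 + 4096 + 256 + 16 = 14368
14368 = (8,3,9,4)_12 → 8⁴ + 3⁴ + 9⁴ + 4⁴ = 4096 + 81 + 6561 + 256 = 10994
10994 = (6,4,4,2)_12 → 6⁴ + 4⁴ + 4⁴ + 2⁴ = 1296 + 256 + 256 + 16 = 1824
1824 = (1,0,8,0)_12 → 1⁴ + 0⁴ + 8⁴ + 0⁴ = 1 + 0 + 4096 + 0 = 4097
4097 = (2,4,5,5)_12 → 2⁴ + 4⁴ + 5⁴ + 5⁴ = 16 + 256 + 625 + 625 = 1522
1522 = (10,6,10)_12 → 10⁴ + 6⁴ + 10⁴ = 10000 + 1296 + 10000 = 21296
21296 = (1,0,3,10,8)_12 → 1⁴ + 0⁴ + 3⁴ + 10⁴ + 8⁴ = 1 + 0 + 81 + 10000 + 4096 = 14178
14178 = (8,2,5,6)_12 → 8⁴ + 2⁴ + 5⁴ + 6⁴ = 4096 + 16 + 625 + 1296 = 6033
6033 = (3,5,10,9)_12 → 3⁴ + 5⁴ + 10⁴ + 9⁴ = 81 + 625 + 10000 + 6561 = 17267  — 17267 repeats.
That took 15 steps.

15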